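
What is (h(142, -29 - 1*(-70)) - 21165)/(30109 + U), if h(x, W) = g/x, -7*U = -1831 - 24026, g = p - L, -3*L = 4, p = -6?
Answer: -7889266/12600015 ≈ -0.62613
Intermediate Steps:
L = -4/3 (L = -⅓*4 = -4/3 ≈ -1.3333)
g = -14/3 (g = -6 - 1*(-4/3) = -6 + 4/3 = -14/3 ≈ -4.6667)
U = 25857/7 (U = -(-1831 - 24026)/7 = -⅐*(-25857) = 25857/7 ≈ 3693.9)
h(x, W) = -14/(3*x)
(h(142, -29 - 1*(-70)) - 21165)/(30109 + U) = (-14/3/142 - 21165)/(30109 + 25857/7) = (-14/3*1/142 - 21165)/(236620/7) = (-7/213 - 21165)*(7/236620) = -4508152/213*7/236620 = -7889266/12600015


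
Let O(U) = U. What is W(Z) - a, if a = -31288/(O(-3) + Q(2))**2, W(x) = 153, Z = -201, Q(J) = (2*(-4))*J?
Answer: 86521/361 ≈ 239.67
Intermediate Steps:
Q(J) = -8*J
a = -31288/361 (a = -31288/(-3 - 8*2)**2 = -31288/(-3 - 16)**2 = -31288/((-19)**2) = -31288/361 ≈ -86.670)
W(Z) - a = 153 - 1*(-31288/361) = 153 + 31288/361 = 86521/361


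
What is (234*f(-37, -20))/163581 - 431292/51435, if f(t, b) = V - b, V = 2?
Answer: -5590264/669195 ≈ -8.3537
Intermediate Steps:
f(t, b) = 2 - b
(234*f(-37, -20))/163581 - 431292/51435 = (234*(2 - 1*(-20)))/163581 - 431292/51435 = (234*(2 + 20))*(1/163581) - 431292*1/51435 = (234*22)*(1/163581) - 1132/135 = 5148*(1/163581) - 1132/135 = 156/4957 - 1132/135 = -5590264/669195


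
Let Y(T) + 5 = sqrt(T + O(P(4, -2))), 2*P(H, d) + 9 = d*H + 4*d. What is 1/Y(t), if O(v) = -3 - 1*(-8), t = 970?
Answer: 1/190 + sqrt(39)/190 ≈ 0.038132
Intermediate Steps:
P(H, d) = -9/2 + 2*d + H*d/2 (P(H, d) = -9/2 + (d*H + 4*d)/2 = -9/2 + (H*d + 4*d)/2 = -9/2 + (4*d + H*d)/2 = -9/2 + (2*d + H*d/2) = -9/2 + 2*d + H*d/2)
O(v) = 5 (O(v) = -3 + 8 = 5)
Y(T) = -5 + sqrt(5 + T) (Y(T) = -5 + sqrt(T + 5) = -5 + sqrt(5 + T))
1/Y(t) = 1/(-5 + sqrt(5 + 970)) = 1/(-5 + sqrt(975)) = 1/(-5 + 5*sqrt(39))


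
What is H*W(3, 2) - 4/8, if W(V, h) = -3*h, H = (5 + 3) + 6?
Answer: -169/2 ≈ -84.500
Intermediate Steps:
H = 14 (H = 8 + 6 = 14)
H*W(3, 2) - 4/8 = 14*(-3*2) - 4/8 = 14*(-6) - 4*⅛ = -84 - ½ = -169/2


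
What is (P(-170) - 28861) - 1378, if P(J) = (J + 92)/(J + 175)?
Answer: -151273/5 ≈ -30255.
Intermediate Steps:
P(J) = (92 + J)/(175 + J)
(P(-170) - 28861) - 1378 = ((92 - 170)/(175 - 170) - 28861) - 1378 = (-78/5 - 28861) - 1378 = -144383/5 - 1378 = -151273/5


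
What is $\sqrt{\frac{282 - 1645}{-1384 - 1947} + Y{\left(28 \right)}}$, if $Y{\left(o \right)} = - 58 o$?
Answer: $\frac{3 i \sqrt{2001627879}}{3331} \approx 40.294 i$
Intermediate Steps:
$\sqrt{\frac{282 - 1645}{-1384 - 1947} + Y{\left(28 \right)}} = \sqrt{\frac{282 - 1645}{-1384 - 1947} - 1624} = \sqrt{- \frac{1363}{-3331} - 1624} = \sqrt{\left(-1363\right) \left(- \frac{1}{3331}\right) - 1624} = \sqrt{\frac{1363}{3331} - 1624} = \sqrt{- \frac{5408181}{3331}} = \frac{3 i \sqrt{2001627879}}{3331}$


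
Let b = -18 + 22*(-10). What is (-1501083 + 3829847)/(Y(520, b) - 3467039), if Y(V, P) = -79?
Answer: -1164382/1733559 ≈ -0.67167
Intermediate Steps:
b = -238 (b = -18 - 220 = -238)
(-1501083 + 3829847)/(Y(520, b) - 3467039) = (-1501083 + 3829847)/(-79 - 3467039) = 2328764/(-3467118) = 2328764*(-1/3467118) = -1164382/1733559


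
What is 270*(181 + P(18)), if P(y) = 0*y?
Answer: 48870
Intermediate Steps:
P(y) = 0
270*(181 + P(18)) = 270*(181 + 0) = 270*181 = 48870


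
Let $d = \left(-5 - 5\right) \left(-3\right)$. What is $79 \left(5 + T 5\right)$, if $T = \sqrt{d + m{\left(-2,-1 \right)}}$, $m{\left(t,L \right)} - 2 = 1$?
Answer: $395 + 395 \sqrt{33} \approx 2664.1$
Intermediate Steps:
$m{\left(t,L \right)} = 3$ ($m{\left(t,L \right)} = 2 + 1 = 3$)
$d = 30$ ($d = \left(-10\right) \left(-3\right) = 30$)
$T = \sqrt{33}$ ($T = \sqrt{30 + 3} = \sqrt{33} \approx 5.7446$)
$79 \left(5 + T 5\right) = 79 \left(5 + \sqrt{33} \cdot 5\right) = 79 \left(5 + 5 \sqrt{33}\right) = 395 + 395 \sqrt{33}$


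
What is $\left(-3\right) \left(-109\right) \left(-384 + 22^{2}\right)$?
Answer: $32700$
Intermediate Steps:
$\left(-3\right) \left(-109\right) \left(-384 + 22^{2}\right) = 327 \left(-384 + 484\right) = 327 \cdot 100 = 32700$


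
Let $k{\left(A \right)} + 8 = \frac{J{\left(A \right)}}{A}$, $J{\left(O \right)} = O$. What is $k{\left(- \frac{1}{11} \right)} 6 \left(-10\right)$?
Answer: $420$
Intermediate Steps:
$k{\left(A \right)} = -7$ ($k{\left(A \right)} = -8 + \frac{A}{A} = -8 + 1 = -7$)
$k{\left(- \frac{1}{11} \right)} 6 \left(-10\right) = - 7 \cdot 6 \left(-10\right) = \left(-7\right) \left(-60\right) = 420$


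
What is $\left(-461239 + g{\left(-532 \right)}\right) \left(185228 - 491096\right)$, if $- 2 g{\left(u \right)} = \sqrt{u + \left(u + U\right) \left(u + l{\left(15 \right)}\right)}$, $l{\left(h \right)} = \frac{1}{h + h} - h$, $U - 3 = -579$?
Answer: $141078250452 + \frac{50978 \sqrt{136239090}}{5} \approx 1.412 \cdot 10^{11}$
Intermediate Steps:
$U = -576$ ($U = 3 - 579 = -576$)
$l{\left(h \right)} = \frac{1}{2 h} - h$
$g{\left(u \right)} = - \frac{\sqrt{u + \left(-576 + u\right) \left(- \frac{449}{30} + u\right)}}{2}$ ($g{\left(u \right)} = - \frac{\sqrt{u + \left(u - 576\right) \left(u + \left(\frac{1}{2 \cdot 15} - 15\right)\right)}}{2} = - \frac{\sqrt{u + \left(-576 + u\right) \left(u + \left(\frac{1}{2} \cdot \frac{1}{15} - 15\right)\right)}}{2} = - \frac{\sqrt{u + \left(-576 + u\right) \left(u + \left(\frac{1}{30} - 15\right)\right)}}{2} = - \frac{\sqrt{u + \left(-576 + u\right) \left(u - \frac{449}{30}\right)}}{2} = - \frac{\sqrt{u + \left(-576 + u\right) \left(- \frac{449}{30} + u\right)}}{2}$)
$\left(-461239 + g{\left(-532 \right)}\right) \left(185228 - 491096\right) = \left(-461239 - \frac{\sqrt{7758720 - -282476040 + 900 \left(-532\right)^{2}}}{60}\right) \left(185228 - 491096\right) = \left(-461239 - \frac{\sqrt{7758720 + 282476040 + 900 \cdot 283024}}{60}\right) \left(-305868\right) = \left(-461239 - \frac{\sqrt{7758720 + 282476040 + 254721600}}{60}\right) \left(-305868\right) = \left(-461239 - \frac{\sqrt{544956360}}{60}\right) \left(-305868\right) = \left(-461239 - \frac{2 \sqrt{136239090}}{60}\right) \left(-305868\right) = \left(-461239 - \frac{\sqrt{136239090}}{30}\right) \left(-305868\right) = 141078250452 + \frac{50978 \sqrt{136239090}}{5}$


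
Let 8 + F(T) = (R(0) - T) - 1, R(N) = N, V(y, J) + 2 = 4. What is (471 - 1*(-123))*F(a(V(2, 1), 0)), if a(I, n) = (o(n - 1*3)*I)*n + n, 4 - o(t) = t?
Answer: -5346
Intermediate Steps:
V(y, J) = 2 (V(y, J) = -2 + 4 = 2)
o(t) = 4 - t
a(I, n) = n + I*n*(7 - n) (a(I, n) = ((4 - (n - 1*3))*I)*n + n = ((4 - (n - 3))*I)*n + n = ((4 - (-3 + n))*I)*n + n = ((4 + (3 - n))*I)*n + n = ((7 - n)*I)*n + n = (I*(7 - n))*n + n = I*n*(7 - n) + n = n + I*n*(7 - n))
F(T) = -9 - T (F(T) = -8 + ((0 - T) - 1) = -8 + (-T - 1) = -8 + (-1 - T) = -9 - T)
(471 - 1*(-123))*F(a(V(2, 1), 0)) = (471 - 1*(-123))*(-9 - (-1)*0*(-1 + 2*(-7 + 0))) = (471 + 123)*(-9 - (-1)*0*(-1 + 2*(-7))) = 594*(-9 - (-1)*0*(-1 - 14)) = 594*(-9 - (-1)*0*(-15)) = 594*(-9 - 1*0) = 594*(-9 + 0) = 594*(-9) = -5346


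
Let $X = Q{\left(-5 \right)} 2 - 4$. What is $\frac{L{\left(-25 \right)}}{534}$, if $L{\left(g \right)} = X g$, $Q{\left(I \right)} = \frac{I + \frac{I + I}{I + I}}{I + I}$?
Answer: $\frac{40}{267} \approx 0.14981$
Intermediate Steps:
$Q{\left(I \right)} = \frac{1 + I}{2 I}$ ($Q{\left(I \right)} = \frac{I + \frac{2 I}{2 I}}{2 I} = \left(I + 2 I \frac{1}{2 I}\right) \frac{1}{2 I} = \left(I + 1\right) \frac{1}{2 I} = \left(1 + I\right) \frac{1}{2 I} = \frac{1 + I}{2 I}$)
$X = - \frac{16}{5}$ ($X = \frac{1 - 5}{2 \left(-5\right)} 2 - 4 = \frac{1}{2} \left(- \frac{1}{5}\right) \left(-4\right) 2 - 4 = \frac{2}{5} \cdot 2 - 4 = \frac{4}{5} - 4 = - \frac{16}{5} \approx -3.2$)
$L{\left(g \right)} = - \frac{16 g}{5}$
$\frac{L{\left(-25 \right)}}{534} = \frac{\left(- \frac{16}{5}\right) \left(-25\right)}{534} = 80 \cdot \frac{1}{534} = \frac{40}{267}$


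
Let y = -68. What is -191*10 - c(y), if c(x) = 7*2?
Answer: -1924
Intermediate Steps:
c(x) = 14
-191*10 - c(y) = -191*10 - 1*14 = -1910 - 14 = -1924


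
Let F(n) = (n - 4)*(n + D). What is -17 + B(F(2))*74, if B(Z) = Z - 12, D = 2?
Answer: -1497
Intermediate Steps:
F(n) = (-4 + n)*(2 + n) (F(n) = (n - 4)*(n + 2) = (-4 + n)*(2 + n))
B(Z) = -12 + Z
-17 + B(F(2))*74 = -17 + (-12 + (-8 + 2² - 2*2))*74 = -17 + (-12 + (-8 + 4 - 4))*74 = -17 + (-12 - 8)*74 = -17 - 20*74 = -17 - 1480 = -1497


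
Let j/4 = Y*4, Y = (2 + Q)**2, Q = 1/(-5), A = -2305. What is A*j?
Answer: -597456/5 ≈ -1.1949e+5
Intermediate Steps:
Q = -1/5 ≈ -0.20000
Y = 81/25 (Y = (2 - 1/5)**2 = (9/5)**2 = 81/25 ≈ 3.2400)
j = 1296/25 (j = 4*((81/25)*4) = 4*(324/25) = 1296/25 ≈ 51.840)
A*j = -2305*1296/25 = -597456/5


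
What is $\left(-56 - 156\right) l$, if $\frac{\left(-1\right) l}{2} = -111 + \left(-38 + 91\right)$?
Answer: $-24592$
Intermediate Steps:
$l = 116$ ($l = - 2 \left(-111 + \left(-38 + 91\right)\right) = - 2 \left(-111 + 53\right) = \left(-2\right) \left(-58\right) = 116$)
$\left(-56 - 156\right) l = \left(-56 - 156\right) 116 = \left(-212\right) 116 = -24592$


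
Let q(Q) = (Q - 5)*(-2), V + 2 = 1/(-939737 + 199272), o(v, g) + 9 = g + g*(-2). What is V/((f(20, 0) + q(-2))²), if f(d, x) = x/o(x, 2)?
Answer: -1480931/145131140 ≈ -0.010204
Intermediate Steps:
o(v, g) = -9 - g (o(v, g) = -9 + (g + g*(-2)) = -9 + (g - 2*g) = -9 - g)
f(d, x) = -x/11 (f(d, x) = x/(-9 - 1*2) = x/(-9 - 2) = x/(-11) = x*(-1/11) = -x/11)
V = -1480931/740465 (V = -2 + 1/(-939737 + 199272) = -2 + 1/(-740465) = -2 - 1/740465 = -1480931/740465 ≈ -2.0000)
q(Q) = 10 - 2*Q (q(Q) = (-5 + Q)*(-2) = 10 - 2*Q)
V/((f(20, 0) + q(-2))²) = -1480931/(740465*(-1/11*0 + (10 - 2*(-2)))²) = -1480931/(740465*(0 + (10 + 4))²) = -1480931/(740465*(0 + 14)²) = -1480931/(740465*(14²)) = -1480931/740465/196 = -1480931/740465*1/196 = -1480931/145131140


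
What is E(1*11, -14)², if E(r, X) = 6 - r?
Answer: 25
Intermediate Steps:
E(1*11, -14)² = (6 - 11)² = (-5)² = 25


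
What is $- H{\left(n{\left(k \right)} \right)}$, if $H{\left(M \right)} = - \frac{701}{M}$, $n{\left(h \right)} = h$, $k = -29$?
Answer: $- \frac{701}{29} \approx -24.172$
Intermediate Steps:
$- H{\left(n{\left(k \right)} \right)} = - \frac{-701}{-29} = - \frac{\left(-701\right) \left(-1\right)}{29} = \left(-1\right) \frac{701}{29} = - \frac{701}{29}$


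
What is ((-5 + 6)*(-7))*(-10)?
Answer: 70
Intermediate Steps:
((-5 + 6)*(-7))*(-10) = (1*(-7))*(-10) = -7*(-10) = 70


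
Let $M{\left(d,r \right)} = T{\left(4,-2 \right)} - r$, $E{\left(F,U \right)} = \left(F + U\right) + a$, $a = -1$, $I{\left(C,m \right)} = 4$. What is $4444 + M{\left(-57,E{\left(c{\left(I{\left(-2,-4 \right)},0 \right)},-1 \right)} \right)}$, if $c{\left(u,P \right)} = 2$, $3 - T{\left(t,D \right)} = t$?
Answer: $4443$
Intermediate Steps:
$T{\left(t,D \right)} = 3 - t$
$E{\left(F,U \right)} = -1 + F + U$ ($E{\left(F,U \right)} = \left(F + U\right) - 1 = -1 + F + U$)
$M{\left(d,r \right)} = -1 - r$ ($M{\left(d,r \right)} = \left(3 - 4\right) - r = -1 - r$)
$4444 + M{\left(-57,E{\left(c{\left(I{\left(-2,-4 \right)},0 \right)},-1 \right)} \right)} = 4444 - 1 = 4443$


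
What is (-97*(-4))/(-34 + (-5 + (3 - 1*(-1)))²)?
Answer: -388/33 ≈ -11.758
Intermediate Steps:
(-97*(-4))/(-34 + (-5 + (3 - 1*(-1)))²) = 388/(-34 + (-5 + (3 + 1))²) = 388/(-34 + (-5 + 4)²) = 388/(-34 + (-1)²) = 388/(-34 + 1) = 388/(-33) = 388*(-1/33) = -388/33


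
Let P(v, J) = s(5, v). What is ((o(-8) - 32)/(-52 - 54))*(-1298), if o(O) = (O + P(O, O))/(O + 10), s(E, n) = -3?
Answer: -48675/106 ≈ -459.20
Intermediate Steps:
P(v, J) = -3
o(O) = (-3 + O)/(10 + O) (o(O) = (O - 3)/(O + 10) = (-3 + O)/(10 + O))
((o(-8) - 32)/(-52 - 54))*(-1298) = (((-3 - 8)/(10 - 8) - 32)/(-52 - 54))*(-1298) = ((-11/2 - 32)/(-106))*(-1298) = (((½)*(-11) - 32)*(-1/106))*(-1298) = ((-11/2 - 32)*(-1/106))*(-1298) = -75/2*(-1/106)*(-1298) = (75/212)*(-1298) = -48675/106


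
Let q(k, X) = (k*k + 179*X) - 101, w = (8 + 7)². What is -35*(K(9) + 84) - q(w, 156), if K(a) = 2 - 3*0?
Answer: -81458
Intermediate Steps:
w = 225 (w = 15² = 225)
q(k, X) = -101 + k² + 179*X (q(k, X) = (k² + 179*X) - 101 = -101 + k² + 179*X)
K(a) = 2 (K(a) = 2 + 0 = 2)
-35*(K(9) + 84) - q(w, 156) = -35*(2 + 84) - (-101 + 225² + 179*156) = -35*86 - (-101 + 50625 + 27924) = -3010 - 1*78448 = -3010 - 78448 = -81458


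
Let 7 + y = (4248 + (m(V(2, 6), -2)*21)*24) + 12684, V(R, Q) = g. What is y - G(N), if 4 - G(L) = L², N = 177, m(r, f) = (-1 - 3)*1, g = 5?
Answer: 46234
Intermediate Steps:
V(R, Q) = 5
m(r, f) = -4 (m(r, f) = -4*1 = -4)
G(L) = 4 - L²
y = 14909 (y = -7 + ((4248 - 4*21*24) + 12684) = -7 + ((4248 - 84*24) + 12684) = -7 + ((4248 - 2016) + 12684) = -7 + (2232 + 12684) = -7 + 14916 = 14909)
y - G(N) = 14909 - (4 - 1*177²) = 14909 - (4 - 1*31329) = 14909 - (4 - 31329) = 14909 - 1*(-31325) = 14909 + 31325 = 46234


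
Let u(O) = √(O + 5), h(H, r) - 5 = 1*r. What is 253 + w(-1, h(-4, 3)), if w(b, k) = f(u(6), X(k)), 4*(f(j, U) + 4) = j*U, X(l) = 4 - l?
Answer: 249 - √11 ≈ 245.68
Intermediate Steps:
h(H, r) = 5 + r (h(H, r) = 5 + 1*r = 5 + r)
u(O) = √(5 + O)
f(j, U) = -4 + U*j/4 (f(j, U) = -4 + (j*U)/4 = -4 + (U*j)/4 = -4 + U*j/4)
w(b, k) = -4 + √11*(4 - k)/4 (w(b, k) = -4 + (4 - k)*√(5 + 6)/4 = -4 + (4 - k)*√11/4 = -4 + √11*(4 - k)/4)
253 + w(-1, h(-4, 3)) = 253 + (-4 + √11*(4 - (5 + 3))/4) = 253 + (-4 + √11*(4 - 1*8)/4) = 253 + (-4 + √11*(4 - 8)/4) = 253 + (-4 + (¼)*√11*(-4)) = 253 + (-4 - √11) = 249 - √11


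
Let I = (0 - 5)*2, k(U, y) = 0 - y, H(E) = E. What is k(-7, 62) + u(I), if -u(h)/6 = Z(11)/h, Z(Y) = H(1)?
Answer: -307/5 ≈ -61.400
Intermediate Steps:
Z(Y) = 1
k(U, y) = -y
I = -10 (I = -5*2 = -10)
u(h) = -6/h
k(-7, 62) + u(I) = -1*62 - 6/(-10) = -62 - 6*(-⅒) = -62 + ⅗ = -307/5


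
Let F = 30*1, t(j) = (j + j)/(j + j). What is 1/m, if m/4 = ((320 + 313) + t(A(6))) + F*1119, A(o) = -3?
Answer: 1/136816 ≈ 7.3091e-6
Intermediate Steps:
t(j) = 1 (t(j) = (2*j)/((2*j)) = (2*j)*(1/(2*j)) = 1)
F = 30
m = 136816 (m = 4*(((320 + 313) + 1) + 30*1119) = 4*((633 + 1) + 33570) = 4*(634 + 33570) = 4*34204 = 136816)
1/m = 1/136816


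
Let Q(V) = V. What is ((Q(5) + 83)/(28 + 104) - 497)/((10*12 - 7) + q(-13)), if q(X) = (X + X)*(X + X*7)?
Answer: -1489/8451 ≈ -0.17619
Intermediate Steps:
q(X) = 16*X² (q(X) = (2*X)*(X + 7*X) = (2*X)*(8*X) = 16*X²)
((Q(5) + 83)/(28 + 104) - 497)/((10*12 - 7) + q(-13)) = ((5 + 83)/(28 + 104) - 497)/((10*12 - 7) + 16*(-13)²) = (88/132 - 497)/((120 - 7) + 16*169) = (88*(1/132) - 497)/(113 + 2704) = (⅔ - 497)/2817 = -1489/3*1/2817 = -1489/8451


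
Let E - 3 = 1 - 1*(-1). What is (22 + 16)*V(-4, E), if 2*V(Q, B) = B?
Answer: 95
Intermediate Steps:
E = 5 (E = 3 + (1 - 1*(-1)) = 3 + (1 + 1) = 3 + 2 = 5)
V(Q, B) = B/2
(22 + 16)*V(-4, E) = (22 + 16)*((½)*5) = 38*(5/2) = 95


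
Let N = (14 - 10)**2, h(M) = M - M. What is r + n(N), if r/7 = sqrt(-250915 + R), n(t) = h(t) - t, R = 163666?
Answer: -16 + 7*I*sqrt(87249) ≈ -16.0 + 2067.7*I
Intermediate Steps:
h(M) = 0
N = 16 (N = 4**2 = 16)
n(t) = -t (n(t) = 0 - t = -t)
r = 7*I*sqrt(87249) (r = 7*sqrt(-250915 + 163666) = 7*sqrt(-87249) = 7*(I*sqrt(87249)) = 7*I*sqrt(87249) ≈ 2067.7*I)
r + n(N) = 7*I*sqrt(87249) - 1*16 = 7*I*sqrt(87249) - 16 = -16 + 7*I*sqrt(87249)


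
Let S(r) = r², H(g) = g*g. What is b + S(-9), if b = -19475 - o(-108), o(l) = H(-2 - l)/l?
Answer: -520829/27 ≈ -19290.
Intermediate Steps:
H(g) = g²
o(l) = (-2 - l)²/l
b = -523016/27 (b = -19475 - (2 - 108)²/(-108) = -19475 - (-1)*(-106)²/108 = -19475 - (-1)*11236/108 = -19475 - 1*(-2809/27) = -19475 + 2809/27 = -523016/27 ≈ -19371.)
b + S(-9) = -523016/27 + (-9)² = -523016/27 + 81 = -520829/27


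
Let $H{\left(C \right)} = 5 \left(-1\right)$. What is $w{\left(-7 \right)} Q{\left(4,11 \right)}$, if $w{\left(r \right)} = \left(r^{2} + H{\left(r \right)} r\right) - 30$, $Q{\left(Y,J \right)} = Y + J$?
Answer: $810$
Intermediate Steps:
$Q{\left(Y,J \right)} = J + Y$
$H{\left(C \right)} = -5$
$w{\left(r \right)} = -30 + r^{2} - 5 r$ ($w{\left(r \right)} = \left(r^{2} - 5 r\right) - 30 = -30 + r^{2} - 5 r$)
$w{\left(-7 \right)} Q{\left(4,11 \right)} = \left(-30 + \left(-7\right)^{2} - -35\right) \left(11 + 4\right) = \left(-30 + 49 + 35\right) 15 = 54 \cdot 15 = 810$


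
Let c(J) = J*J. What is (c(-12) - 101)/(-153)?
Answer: -43/153 ≈ -0.28105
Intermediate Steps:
c(J) = J²
(c(-12) - 101)/(-153) = ((-12)² - 101)/(-153) = -(144 - 101)/153 = -1/153*43 = -43/153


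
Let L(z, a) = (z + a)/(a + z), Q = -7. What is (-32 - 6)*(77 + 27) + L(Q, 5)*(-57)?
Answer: -4009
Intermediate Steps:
L(z, a) = 1 (L(z, a) = (a + z)/(a + z) = 1)
(-32 - 6)*(77 + 27) + L(Q, 5)*(-57) = (-32 - 6)*(77 + 27) + 1*(-57) = -38*104 - 57 = -3952 - 57 = -4009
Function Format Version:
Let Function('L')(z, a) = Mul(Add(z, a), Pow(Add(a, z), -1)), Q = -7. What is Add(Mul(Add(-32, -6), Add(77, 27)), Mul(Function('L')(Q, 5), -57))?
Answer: -4009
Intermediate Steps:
Function('L')(z, a) = 1 (Function('L')(z, a) = Mul(Add(a, z), Pow(Add(a, z), -1)) = 1)
Add(Mul(Add(-32, -6), Add(77, 27)), Mul(Function('L')(Q, 5), -57)) = Add(Mul(Add(-32, -6), Add(77, 27)), Mul(1, -57)) = Add(Mul(-38, 104), -57) = Add(-3952, -57) = -4009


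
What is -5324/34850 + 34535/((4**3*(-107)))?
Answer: -620001751/119326400 ≈ -5.1958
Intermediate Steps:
-5324/34850 + 34535/((4**3*(-107))) = -5324*1/34850 + 34535/((64*(-107))) = -2662/17425 + 34535/(-6848) = -2662/17425 + 34535*(-1/6848) = -2662/17425 - 34535/6848 = -620001751/119326400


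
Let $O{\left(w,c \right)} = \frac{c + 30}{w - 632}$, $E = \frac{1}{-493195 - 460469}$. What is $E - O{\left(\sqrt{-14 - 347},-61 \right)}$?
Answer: $- \frac{18684584873}{381260562240} - \frac{589 i}{399785} \approx -0.049007 - 0.0014733 i$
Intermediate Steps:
$E = - \frac{1}{953664}$ ($E = \frac{1}{-953664} = - \frac{1}{953664} \approx -1.0486 \cdot 10^{-6}$)
$O{\left(w,c \right)} = \frac{30 + c}{-632 + w}$
$E - O{\left(\sqrt{-14 - 347},-61 \right)} = - \frac{1}{953664} - \frac{30 - 61}{-632 + \sqrt{-14 - 347}} = - \frac{1}{953664} - \frac{1}{-632 + \sqrt{-361}} \left(-31\right) = - \frac{1}{953664} - \frac{1}{-632 + 19 i} \left(-31\right) = - \frac{1}{953664} - \frac{-632 - 19 i}{399785} \left(-31\right) = - \frac{1}{953664} - - \frac{31 \left(-632 - 19 i\right)}{399785} = - \frac{1}{953664} + \frac{31 \left(-632 - 19 i\right)}{399785}$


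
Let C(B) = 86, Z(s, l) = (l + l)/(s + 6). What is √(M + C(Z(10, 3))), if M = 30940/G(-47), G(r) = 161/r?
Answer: I*√4732526/23 ≈ 94.584*I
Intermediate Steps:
Z(s, l) = 2*l/(6 + s) (Z(s, l) = (2*l)/(6 + s) = 2*l/(6 + s))
M = -207740/23 (M = 30940/((161/(-47))) = 30940/((161*(-1/47))) = 30940/(-161/47) = 30940*(-47/161) = -207740/23 ≈ -9032.2)
√(M + C(Z(10, 3))) = √(-207740/23 + 86) = √(-205762/23) = I*√4732526/23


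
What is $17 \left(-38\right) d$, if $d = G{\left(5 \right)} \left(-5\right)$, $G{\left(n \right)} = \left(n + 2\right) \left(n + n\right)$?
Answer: $226100$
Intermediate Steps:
$G{\left(n \right)} = 2 n \left(2 + n\right)$ ($G{\left(n \right)} = \left(2 + n\right) 2 n = 2 n \left(2 + n\right)$)
$d = -350$ ($d = 2 \cdot 5 \left(2 + 5\right) \left(-5\right) = 2 \cdot 5 \cdot 7 \left(-5\right) = 70 \left(-5\right) = -350$)
$17 \left(-38\right) d = 17 \left(-38\right) \left(-350\right) = \left(-646\right) \left(-350\right) = 226100$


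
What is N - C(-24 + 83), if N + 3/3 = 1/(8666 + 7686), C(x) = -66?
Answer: 1062881/16352 ≈ 65.000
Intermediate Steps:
N = -16351/16352 (N = -1 + 1/(8666 + 7686) = -1 + 1/16352 = -16351/16352 ≈ -0.99994)
N - C(-24 + 83) = -16351/16352 - 1*(-66) = -16351/16352 + 66 = 1062881/16352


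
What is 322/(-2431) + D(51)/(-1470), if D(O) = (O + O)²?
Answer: -4294244/595595 ≈ -7.2100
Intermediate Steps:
D(O) = 4*O² (D(O) = (2*O)² = 4*O²)
322/(-2431) + D(51)/(-1470) = 322/(-2431) + (4*51²)/(-1470) = 322*(-1/2431) + (4*2601)*(-1/1470) = -322/2431 + 10404*(-1/1470) = -322/2431 - 1734/245 = -4294244/595595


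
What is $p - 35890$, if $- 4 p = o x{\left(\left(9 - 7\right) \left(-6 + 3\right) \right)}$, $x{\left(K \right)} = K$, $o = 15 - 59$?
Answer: $-35956$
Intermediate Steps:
$o = -44$ ($o = 15 - 59 = -44$)
$p = -66$ ($p = - \frac{\left(-44\right) \left(9 - 7\right) \left(-6 + 3\right)}{4} = - \frac{\left(-44\right) 2 \left(-3\right)}{4} = - \frac{\left(-44\right) \left(-6\right)}{4} = \left(- \frac{1}{4}\right) 264 = -66$)
$p - 35890 = -66 - 35890 = -35956$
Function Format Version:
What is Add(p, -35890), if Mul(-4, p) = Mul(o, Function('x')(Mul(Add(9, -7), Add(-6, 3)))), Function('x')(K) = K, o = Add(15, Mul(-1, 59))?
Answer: -35956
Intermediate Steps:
o = -44 (o = Add(15, -59) = -44)
p = -66 (p = Mul(Rational(-1, 4), Mul(-44, Mul(Add(9, -7), Add(-6, 3)))) = Mul(Rational(-1, 4), Mul(-44, Mul(2, -3))) = Mul(Rational(-1, 4), Mul(-44, -6)) = Mul(Rational(-1, 4), 264) = -66)
Add(p, -35890) = Add(-66, -35890) = -35956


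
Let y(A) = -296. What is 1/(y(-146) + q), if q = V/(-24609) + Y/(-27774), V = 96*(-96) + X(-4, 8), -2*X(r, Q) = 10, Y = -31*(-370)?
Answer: -113915061/33723218252 ≈ -0.0033779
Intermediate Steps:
Y = 11470
X(r, Q) = -5 (X(r, Q) = -½*10 = -5)
V = -9221 (V = 96*(-96) - 5 = -9216 - 5 = -9221)
q = -4360196/113915061 (q = -9221/(-24609) + 11470/(-27774) = -9221*(-1/24609) + 11470*(-1/27774) = 9221/24609 - 5735/13887 = -4360196/113915061 ≈ -0.038276)
1/(y(-146) + q) = 1/(-296 - 4360196/113915061) = 1/(-33723218252/113915061) = -113915061/33723218252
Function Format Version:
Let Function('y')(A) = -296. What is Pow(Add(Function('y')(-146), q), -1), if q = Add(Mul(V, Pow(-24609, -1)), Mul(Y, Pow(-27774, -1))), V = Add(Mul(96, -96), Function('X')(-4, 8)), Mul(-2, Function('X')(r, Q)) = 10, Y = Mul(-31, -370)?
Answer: Rational(-113915061, 33723218252) ≈ -0.0033779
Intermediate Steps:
Y = 11470
Function('X')(r, Q) = -5 (Function('X')(r, Q) = Mul(Rational(-1, 2), 10) = -5)
V = -9221 (V = Add(Mul(96, -96), -5) = Add(-9216, -5) = -9221)
q = Rational(-4360196, 113915061) (q = Add(Mul(-9221, Pow(-24609, -1)), Mul(11470, Pow(-27774, -1))) = Add(Mul(-9221, Rational(-1, 24609)), Mul(11470, Rational(-1, 27774))) = Add(Rational(9221, 24609), Rational(-5735, 13887)) = Rational(-4360196, 113915061) ≈ -0.038276)
Pow(Add(Function('y')(-146), q), -1) = Pow(Add(-296, Rational(-4360196, 113915061)), -1) = Pow(Rational(-33723218252, 113915061), -1) = Rational(-113915061, 33723218252)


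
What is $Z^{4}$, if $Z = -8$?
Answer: $4096$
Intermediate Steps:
$Z^{4} = \left(-8\right)^{4} = 4096$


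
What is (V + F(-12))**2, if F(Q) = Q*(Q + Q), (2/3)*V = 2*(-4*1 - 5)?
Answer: 68121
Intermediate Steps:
V = -27 (V = 3*(2*(-4*1 - 5))/2 = 3*(2*(-4 - 5))/2 = 3*(2*(-9))/2 = (3/2)*(-18) = -27)
F(Q) = 2*Q**2 (F(Q) = Q*(2*Q) = 2*Q**2)
(V + F(-12))**2 = (-27 + 2*(-12)**2)**2 = (-27 + 2*144)**2 = (-27 + 288)**2 = 261**2 = 68121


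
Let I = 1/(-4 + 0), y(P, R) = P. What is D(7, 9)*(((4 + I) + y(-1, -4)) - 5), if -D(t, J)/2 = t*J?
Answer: 567/2 ≈ 283.50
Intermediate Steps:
I = -¼ (I = 1/(-4) = -¼ ≈ -0.25000)
D(t, J) = -2*J*t (D(t, J) = -2*t*J = -2*J*t)
D(7, 9)*(((4 + I) + y(-1, -4)) - 5) = (-2*9*7)*(((4 - ¼) - 1) - 5) = -126*((15/4 - 1) - 5) = -126*(11/4 - 5) = -126*(-9/4) = 567/2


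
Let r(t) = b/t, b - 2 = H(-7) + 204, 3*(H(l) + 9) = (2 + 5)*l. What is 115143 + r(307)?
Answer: 106047245/921 ≈ 1.1514e+5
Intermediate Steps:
H(l) = -9 + 7*l/3 (H(l) = -9 + ((2 + 5)*l)/3 = -9 + (7*l)/3 = -9 + 7*l/3)
b = 542/3 (b = 2 + ((-9 + (7/3)*(-7)) + 204) = 2 + ((-9 - 49/3) + 204) = 2 + (-76/3 + 204) = 2 + 536/3 = 542/3 ≈ 180.67)
r(t) = 542/(3*t)
115143 + r(307) = 115143 + (542/3)/307 = 115143 + (542/3)*(1/307) = 115143 + 542/921 = 106047245/921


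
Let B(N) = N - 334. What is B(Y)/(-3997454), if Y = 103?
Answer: 231/3997454 ≈ 5.7787e-5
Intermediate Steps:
B(N) = -334 + N
B(Y)/(-3997454) = (-334 + 103)/(-3997454) = -231*(-1/3997454) = 231/3997454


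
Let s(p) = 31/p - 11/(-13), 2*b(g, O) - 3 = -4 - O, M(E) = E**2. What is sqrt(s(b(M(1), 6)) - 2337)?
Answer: 2*I*sqrt(4854759)/91 ≈ 48.425*I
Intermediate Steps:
b(g, O) = -1/2 - O/2 (b(g, O) = 3/2 + (-4 - O)/2 = 3/2 + (-2 - O/2) = -1/2 - O/2)
s(p) = 11/13 + 31/p (s(p) = 31/p - 11*(-1/13) = 31/p + 11/13 = 11/13 + 31/p)
sqrt(s(b(M(1), 6)) - 2337) = sqrt((11/13 + 31/(-1/2 - 1/2*6)) - 2337) = sqrt((11/13 + 31/(-1/2 - 3)) - 2337) = sqrt((11/13 + 31/(-7/2)) - 2337) = sqrt((11/13 + 31*(-2/7)) - 2337) = sqrt((11/13 - 62/7) - 2337) = sqrt(-729/91 - 2337) = sqrt(-213396/91) = 2*I*sqrt(4854759)/91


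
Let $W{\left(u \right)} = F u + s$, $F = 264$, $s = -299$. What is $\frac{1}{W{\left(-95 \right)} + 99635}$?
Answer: $\frac{1}{74256} \approx 1.3467 \cdot 10^{-5}$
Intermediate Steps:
$W{\left(u \right)} = -299 + 264 u$ ($W{\left(u \right)} = 264 u - 299 = -299 + 264 u$)
$\frac{1}{W{\left(-95 \right)} + 99635} = \frac{1}{\left(-299 + 264 \left(-95\right)\right) + 99635} = \frac{1}{\left(-299 - 25080\right) + 99635} = \frac{1}{-25379 + 99635} = \frac{1}{74256}$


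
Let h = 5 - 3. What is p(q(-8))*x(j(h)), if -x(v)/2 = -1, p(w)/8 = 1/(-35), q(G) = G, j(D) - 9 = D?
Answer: -16/35 ≈ -0.45714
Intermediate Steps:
h = 2
j(D) = 9 + D
p(w) = -8/35 (p(w) = 8/(-35) = 8*(-1/35) = -8/35)
x(v) = 2 (x(v) = -2*(-1) = 2)
p(q(-8))*x(j(h)) = -8/35*2 = -16/35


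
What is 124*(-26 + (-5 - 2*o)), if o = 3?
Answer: -4588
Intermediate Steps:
124*(-26 + (-5 - 2*o)) = 124*(-26 + (-5 - 2*3)) = 124*(-26 + (-5 - 6)) = 124*(-26 - 11) = 124*(-37) = -4588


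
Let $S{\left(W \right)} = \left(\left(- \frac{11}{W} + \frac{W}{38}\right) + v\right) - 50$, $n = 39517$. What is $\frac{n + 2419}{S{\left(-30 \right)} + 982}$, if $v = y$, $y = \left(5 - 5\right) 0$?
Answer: $\frac{23903520}{530999} \approx 45.016$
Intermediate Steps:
$y = 0$ ($y = 0 \cdot 0 = 0$)
$v = 0$
$S{\left(W \right)} = -50 - \frac{11}{W} + \frac{W}{38}$ ($S{\left(W \right)} = \left(\left(- \frac{11}{W} + \frac{W}{38}\right) + 0\right) - 50 = \left(- \frac{11}{W} + \frac{W}{38}\right) - 50 = -50 - \frac{11}{W} + \frac{W}{38}$)
$\frac{n + 2419}{S{\left(-30 \right)} + 982} = \frac{39517 + 2419}{\left(-50 - \frac{11}{-30} + \frac{1}{38} \left(-30\right)\right) + 982} = \frac{41936}{\left(-50 - - \frac{11}{30} - \frac{15}{19}\right) + 982} = \frac{41936}{\left(-50 + \frac{11}{30} - \frac{15}{19}\right) + 982} = \frac{41936}{- \frac{28741}{570} + 982} = \frac{41936}{\frac{530999}{570}} = 41936 \cdot \frac{570}{530999} = \frac{23903520}{530999}$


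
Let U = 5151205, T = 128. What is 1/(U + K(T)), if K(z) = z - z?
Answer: 1/5151205 ≈ 1.9413e-7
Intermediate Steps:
K(z) = 0
1/(U + K(T)) = 1/(5151205 + 0) = 1/5151205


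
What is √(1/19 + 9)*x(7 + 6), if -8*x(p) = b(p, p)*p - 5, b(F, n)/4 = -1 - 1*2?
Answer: 161*√817/76 ≈ 60.551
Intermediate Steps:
b(F, n) = -12 (b(F, n) = 4*(-1 - 1*2) = 4*(-1 - 2) = 4*(-3) = -12)
x(p) = 5/8 + 3*p/2 (x(p) = -(-12*p - 5)/8 = -(-5 - 12*p)/8 = 5/8 + 3*p/2)
√(1/19 + 9)*x(7 + 6) = √(1/19 + 9)*(5/8 + 3*(7 + 6)/2) = √(1/19 + 9)*(5/8 + (3/2)*13) = √(172/19)*(5/8 + 39/2) = (2*√817/19)*(161/8) = 161*√817/76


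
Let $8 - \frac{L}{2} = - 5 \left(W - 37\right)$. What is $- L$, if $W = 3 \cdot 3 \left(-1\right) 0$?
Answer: $354$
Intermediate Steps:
$W = 0$ ($W = 3 \left(-3\right) 0 = \left(-9\right) 0 = 0$)
$L = -354$ ($L = 16 - 2 \left(- 5 \left(0 - 37\right)\right) = 16 - 2 \left(\left(-5\right) \left(-37\right)\right) = 16 - 370 = -354$)
$- L = \left(-1\right) \left(-354\right) = 354$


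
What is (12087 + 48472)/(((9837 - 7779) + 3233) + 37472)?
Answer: 60559/42763 ≈ 1.4162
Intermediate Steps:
(12087 + 48472)/(((9837 - 7779) + 3233) + 37472) = 60559/((2058 + 3233) + 37472) = 60559/(5291 + 37472) = 60559/42763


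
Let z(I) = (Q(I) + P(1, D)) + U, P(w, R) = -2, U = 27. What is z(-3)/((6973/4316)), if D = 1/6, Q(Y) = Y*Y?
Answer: 146744/6973 ≈ 21.045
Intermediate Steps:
Q(Y) = Y²
D = ⅙ ≈ 0.16667
z(I) = 25 + I² (z(I) = (I² - 2) + 27 = (-2 + I²) + 27 = 25 + I²)
z(-3)/((6973/4316)) = (25 + (-3)²)/((6973/4316)) = (25 + 9)/((6973*(1/4316))) = 34/(6973/4316) = 34*(4316/6973) = 146744/6973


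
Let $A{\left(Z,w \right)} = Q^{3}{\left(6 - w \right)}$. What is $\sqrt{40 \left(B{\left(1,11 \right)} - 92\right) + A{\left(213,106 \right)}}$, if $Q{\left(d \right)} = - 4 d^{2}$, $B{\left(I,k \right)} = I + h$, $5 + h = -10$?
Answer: $4 i \sqrt{4000000000265} \approx 8.0 \cdot 10^{6} i$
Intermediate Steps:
$h = -15$ ($h = -5 - 10 = -15$)
$B{\left(I,k \right)} = -15 + I$ ($B{\left(I,k \right)} = I - 15 = -15 + I$)
$A{\left(Z,w \right)} = - 64 \left(6 - w\right)^{6}$ ($A{\left(Z,w \right)} = \left(- 4 \left(6 - w\right)^{2}\right)^{3} = - 64 \left(6 - w\right)^{6}$)
$\sqrt{40 \left(B{\left(1,11 \right)} - 92\right) + A{\left(213,106 \right)}} = \sqrt{40 \left(\left(-15 + 1\right) - 92\right) - 64 \left(-6 + 106\right)^{6}} = \sqrt{40 \left(-14 - 92\right) - 64 \cdot 100^{6}} = \sqrt{40 \left(-106\right) - 64000000000000} = \sqrt{-4240 - 64000000000000} = \sqrt{-64000000004240} = 4 i \sqrt{4000000000265}$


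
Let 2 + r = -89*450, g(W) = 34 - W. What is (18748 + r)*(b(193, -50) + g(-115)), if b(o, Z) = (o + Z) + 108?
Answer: -8521600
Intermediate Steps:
r = -40052 (r = -2 - 89*450 = -2 - 40050 = -40052)
b(o, Z) = 108 + Z + o (b(o, Z) = (Z + o) + 108 = 108 + Z + o)
(18748 + r)*(b(193, -50) + g(-115)) = (18748 - 40052)*((108 - 50 + 193) + (34 - 1*(-115))) = -21304*(251 + (34 + 115)) = -21304*(251 + 149) = -21304*400 = -8521600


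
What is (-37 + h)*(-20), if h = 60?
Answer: -460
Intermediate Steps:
(-37 + h)*(-20) = (-37 + 60)*(-20) = 23*(-20) = -460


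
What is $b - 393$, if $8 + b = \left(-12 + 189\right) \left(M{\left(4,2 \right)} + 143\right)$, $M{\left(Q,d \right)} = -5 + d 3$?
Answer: $25087$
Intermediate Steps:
$M{\left(Q,d \right)} = -5 + 3 d$
$b = 25480$ ($b = -8 + \left(-12 + 189\right) \left(\left(-5 + 3 \cdot 2\right) + 143\right) = -8 + 177 \left(\left(-5 + 6\right) + 143\right) = -8 + 177 \left(1 + 143\right) = -8 + 177 \cdot 144 = -8 + 25488 = 25480$)
$b - 393 = 25480 - 393 = 25087$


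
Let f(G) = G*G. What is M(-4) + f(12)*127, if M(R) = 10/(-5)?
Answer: 18286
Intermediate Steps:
M(R) = -2 (M(R) = 10*(-⅕) = -2)
f(G) = G²
M(-4) + f(12)*127 = -2 + 12²*127 = -2 + 144*127 = -2 + 18288 = 18286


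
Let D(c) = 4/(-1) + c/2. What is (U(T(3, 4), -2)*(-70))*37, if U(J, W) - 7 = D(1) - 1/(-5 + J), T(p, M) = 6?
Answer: -6475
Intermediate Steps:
D(c) = -4 + c/2 (D(c) = 4*(-1) + c*(1/2) = -4 + c/2)
U(J, W) = 7/2 - 1/(-5 + J) (U(J, W) = 7 + ((-4 + (1/2)*1) - 1/(-5 + J)) = 7 + ((-4 + 1/2) - 1/(-5 + J)) = 7 + (-7/2 - 1/(-5 + J)) = 7/2 - 1/(-5 + J))
(U(T(3, 4), -2)*(-70))*37 = (((-37 + 7*6)/(2*(-5 + 6)))*(-70))*37 = (((1/2)*(-37 + 42)/1)*(-70))*37 = (((1/2)*1*5)*(-70))*37 = ((5/2)*(-70))*37 = -175*37 = -6475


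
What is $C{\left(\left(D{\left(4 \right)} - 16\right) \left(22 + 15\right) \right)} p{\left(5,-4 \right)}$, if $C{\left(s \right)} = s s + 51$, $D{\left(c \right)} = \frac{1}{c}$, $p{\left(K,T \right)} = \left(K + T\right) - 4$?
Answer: $- \frac{16303131}{16} \approx -1.0189 \cdot 10^{6}$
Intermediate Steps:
$p{\left(K,T \right)} = -4 + K + T$
$C{\left(s \right)} = 51 + s^{2}$ ($C{\left(s \right)} = s^{2} + 51 = 51 + s^{2}$)
$C{\left(\left(D{\left(4 \right)} - 16\right) \left(22 + 15\right) \right)} p{\left(5,-4 \right)} = \left(51 + \left(\left(\frac{1}{4} - 16\right) \left(22 + 15\right)\right)^{2}\right) \left(-4 + 5 - 4\right) = \left(51 + \left(\left(\frac{1}{4} - 16\right) 37\right)^{2}\right) \left(-3\right) = \left(51 + \left(\left(- \frac{63}{4}\right) 37\right)^{2}\right) \left(-3\right) = \left(51 + \left(- \frac{2331}{4}\right)^{2}\right) \left(-3\right) = \left(51 + \frac{5433561}{16}\right) \left(-3\right) = \frac{5434377}{16} \left(-3\right) = - \frac{16303131}{16}$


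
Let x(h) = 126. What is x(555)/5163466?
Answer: 9/368819 ≈ 2.4402e-5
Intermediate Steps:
x(555)/5163466 = 126/5163466 = 126*(1/5163466) = 9/368819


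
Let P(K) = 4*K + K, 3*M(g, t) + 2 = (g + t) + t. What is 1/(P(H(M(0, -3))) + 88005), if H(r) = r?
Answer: 3/263975 ≈ 1.1365e-5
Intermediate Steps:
M(g, t) = -⅔ + g/3 + 2*t/3 (M(g, t) = -⅔ + ((g + t) + t)/3 = -⅔ + (g + 2*t)/3 = -⅔ + (g/3 + 2*t/3) = -⅔ + g/3 + 2*t/3)
P(K) = 5*K
1/(P(H(M(0, -3))) + 88005) = 1/(5*(-⅔ + (⅓)*0 + (⅔)*(-3)) + 88005) = 1/(5*(-⅔ + 0 - 2) + 88005) = 1/(5*(-8/3) + 88005) = 1/(-40/3 + 88005) = 1/(263975/3) = 3/263975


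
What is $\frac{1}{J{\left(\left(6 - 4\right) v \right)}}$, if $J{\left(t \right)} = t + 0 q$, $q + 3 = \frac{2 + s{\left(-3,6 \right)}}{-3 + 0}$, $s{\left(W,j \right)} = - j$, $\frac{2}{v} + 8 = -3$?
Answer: $- \frac{11}{4} \approx -2.75$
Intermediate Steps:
$v = - \frac{2}{11}$ ($v = \frac{2}{-8 - 3} = \frac{2}{-11} = 2 \left(- \frac{1}{11}\right) = - \frac{2}{11} \approx -0.18182$)
$q = - \frac{5}{3}$ ($q = -3 + \frac{2 - 6}{-3 + 0} = -3 + \frac{2 - 6}{-3} = -3 - - \frac{4}{3} = -3 + \frac{4}{3} = - \frac{5}{3} \approx -1.6667$)
$J{\left(t \right)} = t$ ($J{\left(t \right)} = t + 0 \left(- \frac{5}{3}\right) = t + 0 = t$)
$\frac{1}{J{\left(\left(6 - 4\right) v \right)}} = \frac{1}{\left(6 - 4\right) \left(- \frac{2}{11}\right)} = \frac{1}{2 \left(- \frac{2}{11}\right)} = \frac{1}{- \frac{4}{11}} = - \frac{11}{4}$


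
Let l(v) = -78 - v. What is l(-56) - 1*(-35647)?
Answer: 35625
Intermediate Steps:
l(-56) - 1*(-35647) = (-78 - 1*(-56)) - 1*(-35647) = (-78 + 56) + 35647 = -22 + 35647 = 35625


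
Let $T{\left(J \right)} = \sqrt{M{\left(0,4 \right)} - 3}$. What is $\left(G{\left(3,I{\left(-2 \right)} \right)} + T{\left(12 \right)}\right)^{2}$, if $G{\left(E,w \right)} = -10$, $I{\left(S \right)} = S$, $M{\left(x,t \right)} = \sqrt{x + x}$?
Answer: $\left(10 - i \sqrt{3}\right)^{2} \approx 97.0 - 34.641 i$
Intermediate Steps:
$M{\left(x,t \right)} = \sqrt{2} \sqrt{x}$ ($M{\left(x,t \right)} = \sqrt{2 x} = \sqrt{2} \sqrt{x}$)
$T{\left(J \right)} = i \sqrt{3}$ ($T{\left(J \right)} = \sqrt{\sqrt{2} \sqrt{0} - 3} = \sqrt{\sqrt{2} \cdot 0 - 3} = \sqrt{0 - 3} = \sqrt{-3} = i \sqrt{3}$)
$\left(G{\left(3,I{\left(-2 \right)} \right)} + T{\left(12 \right)}\right)^{2} = \left(-10 + i \sqrt{3}\right)^{2}$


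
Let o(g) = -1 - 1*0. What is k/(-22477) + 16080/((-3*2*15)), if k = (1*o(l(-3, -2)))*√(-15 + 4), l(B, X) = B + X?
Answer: -536/3 + I*√11/22477 ≈ -178.67 + 0.00014756*I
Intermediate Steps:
o(g) = -1 (o(g) = -1 + 0 = -1)
k = -I*√11 (k = (1*(-1))*√(-15 + 4) = -√(-11) = -I*√11 ≈ -3.3166*I)
k/(-22477) + 16080/((-3*2*15)) = -I*√11/(-22477) + 16080/((-3*2*15)) = -I*√11*(-1/22477) + 16080/((-6*15)) = I*√11/22477 + 16080/(-90) = I*√11/22477 + 16080*(-1/90) = I*√11/22477 - 536/3 = -536/3 + I*√11/22477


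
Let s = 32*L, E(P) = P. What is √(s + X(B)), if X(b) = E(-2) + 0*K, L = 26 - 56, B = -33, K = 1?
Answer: I*√962 ≈ 31.016*I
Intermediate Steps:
L = -30
X(b) = -2 (X(b) = -2 + 0*1 = -2 + 0 = -2)
s = -960 (s = 32*(-30) = -960)
√(s + X(B)) = √(-960 - 2) = √(-962) = I*√962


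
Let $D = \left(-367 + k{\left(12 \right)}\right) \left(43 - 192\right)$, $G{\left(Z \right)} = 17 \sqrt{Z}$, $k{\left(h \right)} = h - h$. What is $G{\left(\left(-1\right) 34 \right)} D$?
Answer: $929611 i \sqrt{34} \approx 5.4205 \cdot 10^{6} i$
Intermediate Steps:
$k{\left(h \right)} = 0$
$D = 54683$ ($D = \left(-367 + 0\right) \left(43 - 192\right) = \left(-367\right) \left(-149\right) = 54683$)
$G{\left(\left(-1\right) 34 \right)} D = 17 \sqrt{\left(-1\right) 34} \cdot 54683 = 17 \sqrt{-34} \cdot 54683 = 17 i \sqrt{34} \cdot 54683 = 929611 i \sqrt{34}$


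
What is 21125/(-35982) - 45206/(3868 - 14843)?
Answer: 1394755417/394902450 ≈ 3.5319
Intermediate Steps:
21125/(-35982) - 45206/(3868 - 14843) = 21125*(-1/35982) - 45206/(-10975) = -21125/35982 - 45206*(-1/10975) = -21125/35982 + 45206/10975 = 1394755417/394902450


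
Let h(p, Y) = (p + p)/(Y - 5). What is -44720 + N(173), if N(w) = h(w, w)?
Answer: -3756307/84 ≈ -44718.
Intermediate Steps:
h(p, Y) = 2*p/(-5 + Y) (h(p, Y) = (2*p)/(-5 + Y) = 2*p/(-5 + Y))
N(w) = 2*w/(-5 + w)
-44720 + N(173) = -44720 + 2*173/(-5 + 173) = -44720 + 2*173/168 = -44720 + 2*173*(1/168) = -44720 + 173/84 = -3756307/84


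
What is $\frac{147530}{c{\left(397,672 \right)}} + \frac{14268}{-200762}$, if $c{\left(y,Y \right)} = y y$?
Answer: $\frac{13684826324}{15820949029} \approx 0.86498$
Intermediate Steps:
$c{\left(y,Y \right)} = y^{2}$
$\frac{147530}{c{\left(397,672 \right)}} + \frac{14268}{-200762} = \frac{147530}{397^{2}} + \frac{14268}{-200762} = \frac{147530}{157609} + 14268 \left(- \frac{1}{200762}\right) = 147530 \cdot \frac{1}{157609} - \frac{7134}{100381} = \frac{147530}{157609} - \frac{7134}{100381} = \frac{13684826324}{15820949029}$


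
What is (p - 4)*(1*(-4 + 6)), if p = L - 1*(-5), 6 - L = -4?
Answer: 22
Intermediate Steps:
L = 10 (L = 6 - 1*(-4) = 6 + 4 = 10)
p = 15 (p = 10 - 1*(-5) = 10 + 5 = 15)
(p - 4)*(1*(-4 + 6)) = (15 - 4)*(1*(-4 + 6)) = 11*(1*2) = 11*2 = 22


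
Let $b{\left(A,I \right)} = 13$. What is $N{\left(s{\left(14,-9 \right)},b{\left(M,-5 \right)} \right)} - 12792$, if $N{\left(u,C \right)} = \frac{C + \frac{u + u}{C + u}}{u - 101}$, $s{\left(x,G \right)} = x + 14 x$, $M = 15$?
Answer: $- \frac{310931825}{24307} \approx -12792.0$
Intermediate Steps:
$s{\left(x,G \right)} = 15 x$
$N{\left(u,C \right)} = \frac{C + \frac{2 u}{C + u}}{-101 + u}$
$N{\left(s{\left(14,-9 \right)},b{\left(M,-5 \right)} \right)} - 12792 = \frac{13^{2} + 2 \cdot 15 \cdot 14 + 13 \cdot 15 \cdot 14}{\left(15 \cdot 14\right)^{2} - 1313 - 101 \cdot 15 \cdot 14 + 13 \cdot 15 \cdot 14} - 12792 = \frac{169 + 2 \cdot 210 + 13 \cdot 210}{210^{2} - 1313 - 21210 + 13 \cdot 210} - 12792 = \frac{169 + 420 + 2730}{44100 - 1313 - 21210 + 2730} - 12792 = \frac{1}{24307} \cdot 3319 - 12792 = \frac{3319}{24307} - 12792 = - \frac{310931825}{24307}$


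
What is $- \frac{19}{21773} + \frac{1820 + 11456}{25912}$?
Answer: $\frac{72141505}{141045494} \approx 0.51148$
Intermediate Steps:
$- \frac{19}{21773} + \frac{1820 + 11456}{25912} = \left(-19\right) \frac{1}{21773} + 13276 \cdot \frac{1}{25912} = - \frac{19}{21773} + \frac{3319}{6478} = \frac{72141505}{141045494}$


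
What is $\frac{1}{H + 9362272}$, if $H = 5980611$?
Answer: $\frac{1}{15342883} \approx 6.5177 \cdot 10^{-8}$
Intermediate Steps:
$\frac{1}{H + 9362272} = \frac{1}{5980611 + 9362272} = \frac{1}{15342883}$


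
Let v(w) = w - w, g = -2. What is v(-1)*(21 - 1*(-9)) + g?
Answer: -2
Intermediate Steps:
v(w) = 0
v(-1)*(21 - 1*(-9)) + g = 0*(21 - 1*(-9)) - 2 = 0*(21 + 9) - 2 = 0*30 - 2 = 0 - 2 = -2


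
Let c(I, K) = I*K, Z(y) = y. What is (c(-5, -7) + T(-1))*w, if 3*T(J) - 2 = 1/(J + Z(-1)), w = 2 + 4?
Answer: 213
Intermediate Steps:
w = 6
T(J) = ⅔ + 1/(3*(-1 + J)) (T(J) = ⅔ + 1/(3*(J - 1)) = ⅔ + 1/(3*(-1 + J)))
(c(-5, -7) + T(-1))*w = (-5*(-7) + (-1 + 2*(-1))/(3*(-1 - 1)))*6 = (35 + (⅓)*(-1 - 2)/(-2))*6 = (35 + (⅓)*(-½)*(-3))*6 = (35 + ½)*6 = (71/2)*6 = 213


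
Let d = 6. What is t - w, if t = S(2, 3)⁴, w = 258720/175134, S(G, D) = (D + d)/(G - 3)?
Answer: 191465909/29189 ≈ 6559.5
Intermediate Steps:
S(G, D) = (6 + D)/(-3 + G) (S(G, D) = (D + 6)/(G - 3) = (6 + D)/(-3 + G))
w = 43120/29189 (w = 258720*(1/175134) = 43120/29189 ≈ 1.4773)
t = 6561 (t = ((6 + 3)/(-3 + 2))⁴ = (9/(-1))⁴ = (-1*9)⁴ = (-9)⁴ = 6561)
t - w = 6561 - 1*43120/29189 = 6561 - 43120/29189 = 191465909/29189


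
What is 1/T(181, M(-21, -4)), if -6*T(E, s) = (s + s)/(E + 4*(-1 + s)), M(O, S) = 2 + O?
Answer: 303/19 ≈ 15.947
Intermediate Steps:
T(E, s) = -s/(3*(-4 + E + 4*s)) (T(E, s) = -(s + s)/(6*(E + 4*(-1 + s))) = -2*s/(6*(E + (-4 + 4*s))) = -2*s/(6*(-4 + E + 4*s)) = -s/(3*(-4 + E + 4*s)))
1/T(181, M(-21, -4)) = 1/(-(2 - 21)/(-12 + 3*181 + 12*(2 - 21))) = 1/(-1*(-19)/(-12 + 543 + 12*(-19))) = 1/(-1*(-19)/(-12 + 543 - 228)) = 1/(-1*(-19)/303) = 1/(-1*(-19)*1/303) = 1/(19/303) = 303/19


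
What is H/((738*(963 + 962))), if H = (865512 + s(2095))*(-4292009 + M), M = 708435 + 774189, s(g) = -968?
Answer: -242883694544/142065 ≈ -1.7097e+6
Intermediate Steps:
M = 1482624
H = -2428836945440 (H = (865512 - 968)*(-4292009 + 1482624) = 864544*(-2809385) = -2428836945440)
H/((738*(963 + 962))) = -2428836945440*1/(738*(963 + 962)) = -2428836945440/(738*1925) = -2428836945440/1420650 = -2428836945440*1/1420650 = -242883694544/142065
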